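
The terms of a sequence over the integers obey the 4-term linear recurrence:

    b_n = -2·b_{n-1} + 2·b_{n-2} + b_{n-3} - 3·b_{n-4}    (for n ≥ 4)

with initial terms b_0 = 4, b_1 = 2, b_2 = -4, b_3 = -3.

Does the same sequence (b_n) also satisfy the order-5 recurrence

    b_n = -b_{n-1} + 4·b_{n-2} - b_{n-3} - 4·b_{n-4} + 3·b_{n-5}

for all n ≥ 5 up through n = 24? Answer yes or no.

yes

Terms b_0..b_24: 4, 2, -4, -3, -12, 8, -31, 75, -168, 431, -1030, 2529, -6183, 15101, -36949, 90330, -220908, 540224, -1321087, 3230724, -7900674, 19321037, -47249437, 115548102, -282572019
n=5: candidate gives 8, actual b_5 = 8 ✓
n=6: candidate gives -31, actual b_6 = -31 ✓
n=7: candidate gives 75, actual b_7 = 75 ✓
n=8: candidate gives -168, actual b_8 = -168 ✓
n=9: candidate gives 431, actual b_9 = 431 ✓
n=10: candidate gives -1030, actual b_10 = -1030 ✓
n=11: candidate gives 2529, actual b_11 = 2529 ✓
n=12: candidate gives -6183, actual b_12 = -6183 ✓
n=13: candidate gives 15101, actual b_13 = 15101 ✓
n=14: candidate gives -36949, actual b_14 = -36949 ✓
n=15: candidate gives 90330, actual b_15 = 90330 ✓
n=16: candidate gives -220908, actual b_16 = -220908 ✓
n=17: candidate gives 540224, actual b_17 = 540224 ✓
n=18: candidate gives -1321087, actual b_18 = -1321087 ✓
n=19: candidate gives 3230724, actual b_19 = 3230724 ✓
n=20: candidate gives -7900674, actual b_20 = -7900674 ✓
n=21: candidate gives 19321037, actual b_21 = 19321037 ✓
n=22: candidate gives -47249437, actual b_22 = -47249437 ✓
n=23: candidate gives 115548102, actual b_23 = 115548102 ✓
n=24: candidate gives -282572019, actual b_24 = -282572019 ✓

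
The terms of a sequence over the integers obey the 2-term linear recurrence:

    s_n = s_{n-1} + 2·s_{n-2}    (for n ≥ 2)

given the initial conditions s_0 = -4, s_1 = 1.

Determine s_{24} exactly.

s_2 = 1·1 + 2·-4 = -7
s_3 = 1·-7 + 2·1 = -5
s_4 = 1·-5 + 2·-7 = -19
s_5 = 1·-19 + 2·-5 = -29
s_6 = 1·-29 + 2·-19 = -67
s_7 = 1·-67 + 2·-29 = -125
s_8 = 1·-125 + 2·-67 = -259
s_9 = 1·-259 + 2·-125 = -509
s_10 = 1·-509 + 2·-259 = -1027
s_11 = 1·-1027 + 2·-509 = -2045
s_12 = 1·-2045 + 2·-1027 = -4099
s_13 = 1·-4099 + 2·-2045 = -8189
s_14 = 1·-8189 + 2·-4099 = -16387
s_15 = 1·-16387 + 2·-8189 = -32765
s_16 = 1·-32765 + 2·-16387 = -65539
s_17 = 1·-65539 + 2·-32765 = -131069
s_18 = 1·-131069 + 2·-65539 = -262147
s_19 = 1·-262147 + 2·-131069 = -524285
s_20 = 1·-524285 + 2·-262147 = -1048579
s_21 = 1·-1048579 + 2·-524285 = -2097149
s_22 = 1·-2097149 + 2·-1048579 = -4194307
s_23 = 1·-4194307 + 2·-2097149 = -8388605
s_24 = 1·-8388605 + 2·-4194307 = -16777219

-16777219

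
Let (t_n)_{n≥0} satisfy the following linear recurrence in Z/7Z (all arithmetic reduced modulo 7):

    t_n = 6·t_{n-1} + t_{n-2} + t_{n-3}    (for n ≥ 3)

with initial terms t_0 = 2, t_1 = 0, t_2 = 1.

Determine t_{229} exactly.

2

t_3 = 6·1 + 1·0 + 1·2 = 1
t_4 = 6·1 + 1·1 + 1·0 = 0
t_5 = 6·0 + 1·1 + 1·1 = 2
t_6 = 6·2 + 1·0 + 1·1 = 6
t_7 = 6·6 + 1·2 + 1·0 = 3
t_8 = 6·3 + 1·6 + 1·2 = 5
t_9 = 6·5 + 1·3 + 1·6 = 4
t_10 = 6·4 + 1·5 + 1·3 = 4
t_11 = 6·4 + 1·4 + 1·5 = 5
t_12 = 6·5 + 1·4 + 1·4 = 3
t_13 = 6·3 + 1·5 + 1·4 = 6
t_14 = 6·6 + 1·3 + 1·5 = 2
t_15 = 6·2 + 1·6 + 1·3 = 0
t_16 = 6·0 + 1·2 + 1·6 = 1
(t_14, t_15, t_16) = (2, 0, 1) = (t_0, t_1, t_2), so the sequence has period 14.
229 ≡ 5 (mod 14), hence t_229 = t_5 = 2.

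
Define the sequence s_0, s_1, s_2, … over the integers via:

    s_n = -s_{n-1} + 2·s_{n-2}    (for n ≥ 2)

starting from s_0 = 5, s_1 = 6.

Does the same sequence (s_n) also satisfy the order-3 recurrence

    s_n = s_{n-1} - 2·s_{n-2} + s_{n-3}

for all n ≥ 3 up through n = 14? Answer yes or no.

no

Terms s_0..s_14: 5, 6, 4, 8, 0, 16, -16, 48, -80, 176, -336, 688, -1360, 2736, -5456
n=3: candidate gives -3, actual s_3 = 8 ✗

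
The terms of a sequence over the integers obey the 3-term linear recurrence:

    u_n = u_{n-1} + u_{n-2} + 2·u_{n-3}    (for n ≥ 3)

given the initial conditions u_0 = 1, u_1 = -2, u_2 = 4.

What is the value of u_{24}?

u_3 = 1·4 + 1·-2 + 2·1 = 4
u_4 = 1·4 + 1·4 + 2·-2 = 4
u_5 = 1·4 + 1·4 + 2·4 = 16
u_6 = 1·16 + 1·4 + 2·4 = 28
u_7 = 1·28 + 1·16 + 2·4 = 52
u_8 = 1·52 + 1·28 + 2·16 = 112
u_9 = 1·112 + 1·52 + 2·28 = 220
u_10 = 1·220 + 1·112 + 2·52 = 436
u_11 = 1·436 + 1·220 + 2·112 = 880
u_12 = 1·880 + 1·436 + 2·220 = 1756
u_13 = 1·1756 + 1·880 + 2·436 = 3508
u_14 = 1·3508 + 1·1756 + 2·880 = 7024
u_15 = 1·7024 + 1·3508 + 2·1756 = 14044
u_16 = 1·14044 + 1·7024 + 2·3508 = 28084
u_17 = 1·28084 + 1·14044 + 2·7024 = 56176
u_18 = 1·56176 + 1·28084 + 2·14044 = 112348
u_19 = 1·112348 + 1·56176 + 2·28084 = 224692
u_20 = 1·224692 + 1·112348 + 2·56176 = 449392
u_21 = 1·449392 + 1·224692 + 2·112348 = 898780
u_22 = 1·898780 + 1·449392 + 2·224692 = 1797556
u_23 = 1·1797556 + 1·898780 + 2·449392 = 3595120
u_24 = 1·3595120 + 1·1797556 + 2·898780 = 7190236

7190236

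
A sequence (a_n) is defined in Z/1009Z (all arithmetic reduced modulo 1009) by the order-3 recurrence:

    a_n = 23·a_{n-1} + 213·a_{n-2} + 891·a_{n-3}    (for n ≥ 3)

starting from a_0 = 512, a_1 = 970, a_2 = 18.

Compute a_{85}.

a_3 = 23·18 + 213·970 + 891·512 = 303
a_4 = 23·303 + 213·18 + 891·970 = 270
a_5 = 23·270 + 213·303 + 891·18 = 13
a_6 = 23·13 + 213·270 + 891·303 = 866
a_7 = 23·866 + 213·13 + 891·270 = 917
a_8 = 23·917 + 213·866 + 891·13 = 197
a_9 = 23·197 + 213·917 + 891·866 = 800
a_10 = 23·800 + 213·197 + 891·917 = 587
a_11 = 23·587 + 213·800 + 891·197 = 224
a_12 = 23·224 + 213·587 + 891·800 = 468
a_13 = 23·468 + 213·224 + 891·587 = 309
a_14 = 23·309 + 213·468 + 891·224 = 648
a_15 = 23·648 + 213·309 + 891·468 = 272
a_16 = 23·272 + 213·648 + 891·309 = 864
a_17 = 23·864 + 213·272 + 891·648 = 335
a_18 = 23·335 + 213·864 + 891·272 = 219
a_19 = 23·219 + 213·335 + 891·864 = 674
a_20 = 23·674 + 213·219 + 891·335 = 421
a_21 = 23·421 + 213·674 + 891·219 = 269
a_22 = 23·269 + 213·421 + 891·674 = 184
a_23 = 23·184 + 213·269 + 891·421 = 752
a_24 = 23·752 + 213·184 + 891·269 = 530
a_25 = 23·530 + 213·752 + 891·184 = 313
a_26 = 23·313 + 213·530 + 891·752 = 74
a_27 = 23·74 + 213·313 + 891·530 = 786
a_28 = 23·786 + 213·74 + 891·313 = 942
a_29 = 23·942 + 213·786 + 891·74 = 750
a_30 = 23·750 + 213·942 + 891·786 = 32
a_31 = 23·32 + 213·750 + 891·942 = 898
a_32 = 23·898 + 213·32 + 891·750 = 519
a_33 = 23·519 + 213·898 + 891·32 = 662
a_34 = 23·662 + 213·519 + 891·898 = 638
a_35 = 23·638 + 213·662 + 891·519 = 601
a_36 = 23·601 + 213·638 + 891·662 = 971
a_37 = 23·971 + 213·601 + 891·638 = 396
a_38 = 23·396 + 213·971 + 891·601 = 726
a_39 = 23·726 + 213·396 + 891·971 = 594
a_40 = 23·594 + 213·726 + 891·396 = 492
a_41 = 23·492 + 213·594 + 891·726 = 711
a_42 = 23·711 + 213·492 + 891·594 = 607
a_43 = 23·607 + 213·711 + 891·492 = 394
a_44 = 23·394 + 213·607 + 891·711 = 978
a_45 = 23·978 + 213·394 + 891·607 = 484
a_46 = 23·484 + 213·978 + 891·394 = 415
a_47 = 23·415 + 213·484 + 891·978 = 260
a_48 = 23·260 + 213·415 + 891·484 = 939
a_49 = 23·939 + 213·260 + 891·415 = 764
a_50 = 23·764 + 213·939 + 891·260 = 234
a_51 = 23·234 + 213·764 + 891·939 = 808
a_52 = 23·808 + 213·234 + 891·764 = 472
a_53 = 23·472 + 213·808 + 891·234 = 971
a_54 = 23·971 + 213·472 + 891·808 = 282
a_55 = 23·282 + 213·971 + 891·472 = 209
a_56 = 23·209 + 213·282 + 891·971 = 745
a_57 = 23·745 + 213·209 + 891·282 = 124
a_58 = 23·124 + 213·745 + 891·209 = 660
a_59 = 23·660 + 213·124 + 891·745 = 96
a_60 = 23·96 + 213·660 + 891·124 = 13
a_61 = 23·13 + 213·96 + 891·660 = 380
a_62 = 23·380 + 213·13 + 891·96 = 181
a_63 = 23·181 + 213·380 + 891·13 = 831
a_64 = 23·831 + 213·181 + 891·380 = 718
a_65 = 23·718 + 213·831 + 891·181 = 629
a_66 = 23·629 + 213·718 + 891·831 = 731
a_67 = 23·731 + 213·629 + 891·718 = 481
a_68 = 23·481 + 213·731 + 891·629 = 725
a_69 = 23·725 + 213·481 + 891·731 = 582
a_70 = 23·582 + 213·725 + 891·481 = 63
a_71 = 23·63 + 213·582 + 891·725 = 514
a_72 = 23·514 + 213·63 + 891·582 = 961
a_73 = 23·961 + 213·514 + 891·63 = 44
a_74 = 23·44 + 213·961 + 891·514 = 766
a_75 = 23·766 + 213·44 + 891·961 = 366
a_76 = 23·366 + 213·766 + 891·44 = 908
a_77 = 23·908 + 213·366 + 891·766 = 382
a_78 = 23·382 + 213·908 + 891·366 = 589
a_79 = 23·589 + 213·382 + 891·908 = 886
a_80 = 23·886 + 213·589 + 891·382 = 868
a_81 = 23·868 + 213·886 + 891·589 = 947
a_82 = 23·947 + 213·868 + 891·886 = 208
a_83 = 23·208 + 213·947 + 891·868 = 144
a_84 = 23·144 + 213·208 + 891·947 = 446
a_85 = 23·446 + 213·144 + 891·208 = 242

242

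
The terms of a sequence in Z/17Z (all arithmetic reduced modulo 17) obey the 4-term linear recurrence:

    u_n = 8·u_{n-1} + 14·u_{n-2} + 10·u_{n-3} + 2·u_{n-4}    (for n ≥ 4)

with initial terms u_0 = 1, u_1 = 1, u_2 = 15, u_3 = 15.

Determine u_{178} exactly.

5

u_4 = 8·15 + 14·15 + 10·1 + 2·1 = 2
u_5 = 8·2 + 14·15 + 10·15 + 2·1 = 4
u_6 = 8·4 + 14·2 + 10·15 + 2·15 = 2
u_7 = 8·2 + 14·4 + 10·2 + 2·15 = 3
u_8 = 8·3 + 14·2 + 10·4 + 2·2 = 11
u_9 = 8·11 + 14·3 + 10·2 + 2·4 = 5
Continuing the recurrence:
  u_10 = 7;  u_11 = 4;  u_12 = 15;  u_13 = 1;  u_14 = 0;  u_15 = 2
  u_16 = 5;  u_17 = 2;  u_18 = 4;  u_19 = 12;  u_20 = 12;  u_21 = 2
  u_22 = 6;  u_23 = 16;  u_24 = 1;  u_25 = 7;  u_26 = 4;  u_27 = 2
  u_28 = 8;  u_29 = 10;  u_30 = 16;  u_31 = 12;  u_32 = 11;  u_33 = 11
  u_34 = 3;  u_35 = 6;  u_36 = 1;  u_37 = 8;  u_38 = 8;  u_39 = 11
  u_40 = 10;  u_41 = 7;  u_42 = 16;  u_43 = 8;  u_44 = 4;  u_45 = 12
  u_46 = 9;  u_47 = 7;  u_48 = 4;  u_49 = 6;  u_50 = 5;  u_51 = 8
  u_52 = 15;  u_53 = 5;  u_54 = 0;  u_55 = 15;  u_56 = 13;  u_57 = 1
  u_58 = 0;  u_59 = 4;  u_60 = 0;  u_61 = 7;  u_62 = 11;  u_63 = 7
  u_64 = 8;  u_65 = 14;  u_66 = 10;  u_67 = 13;  u_68 = 9;  u_69 = 8
  u_70 = 0;  u_71 = 7;  u_72 = 1;  u_73 = 3;  u_74 = 6;  u_75 = 12
  u_76 = 8;  u_77 = 9;  u_78 = 10;  u_79 = 4;  u_80 = 6;  u_81 = 1
  u_82 = 16;  u_83 = 6;  u_84 = 5;  u_85 = 14;  u_86 = 2;  u_87 = 2
  u_88 = 7;  u_89 = 13;  u_90 = 5;  u_91 = 7;  u_92 = 15;  u_93 = 5
  u_94 = 7;  u_95 = 1;  u_96 = 16;  u_97 = 1;  u_98 = 1;  u_99 = 14
  u_100 = 15;  u_101 = 5;  u_102 = 1;  u_103 = 1;  u_104 = 0;  u_105 = 0
  u_106 = 12;  u_107 = 13;  u_108 = 0;  u_109 = 13;  u_110 = 3;  u_111 = 11
  u_112 = 5;  u_113 = 12;  u_114 = 10;  u_115 = 14;  u_116 = 8;  u_117 = 10
  u_118 = 12;  u_119 = 4;  u_120 = 10;  u_121 = 4;  u_122 = 15;  u_123 = 12
  u_124 = 9;  u_125 = 7;  u_126 = 9;  u_127 = 12;  u_128 = 4;  u_129 = 15
  u_130 = 8;  u_131 = 15;  u_132 = 16;  u_133 = 6;  u_134 = 13;  u_135 = 4
  u_136 = 0;  u_137 = 11;  u_138 = 1;  u_139 = 0;  u_140 = 5;  u_141 = 4
  u_142 = 2;  u_143 = 3;  u_144 = 0;  u_145 = 2;  u_146 = 16;  u_147 = 9
  u_148 = 10;  u_149 = 13;  u_150 = 9;  u_151 = 15;  u_152 = 5;  u_153 = 9
  u_154 = 4;  u_155 = 0;  u_156 = 3;  u_157 = 14;  u_158 = 9;  u_159 = 9
  u_160 = 4;  u_161 = 4;  u_162 = 9;  u_163 = 16;  u_164 = 13;  u_165 = 1
  u_166 = 11;  u_167 = 9;  u_168 = 7;  u_169 = 5;  u_170 = 12;  u_171 = 16
  u_172 = 3;  u_173 = 4;  u_174 = 3;  u_175 = 6;  u_176 = 0
u_177 = 8·0 + 14·6 + 10·3 + 2·4 = 3
u_178 = 8·3 + 14·0 + 10·6 + 2·3 = 5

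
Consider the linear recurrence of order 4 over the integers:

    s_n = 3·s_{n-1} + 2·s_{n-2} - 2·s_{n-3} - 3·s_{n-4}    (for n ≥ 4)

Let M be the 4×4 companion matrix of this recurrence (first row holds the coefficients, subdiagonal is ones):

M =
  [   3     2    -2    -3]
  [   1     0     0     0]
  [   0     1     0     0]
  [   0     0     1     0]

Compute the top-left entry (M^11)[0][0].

575425

(M^11)[0][0] is the top entry after applying M 11 times to the unit state (1, 0, 0, 0). Equivalently it is h_{14} for the auxiliary sequence (h_n) obeying the same recurrence with h_3 = 1 and h_i = 0 for 0 ≤ i < 3:
h_4 = 3·1 + 2·0 + -2·0 + -3·0 = 3
h_5 = 3·3 + 2·1 + -2·0 + -3·0 = 11
h_6 = 3·11 + 2·3 + -2·1 + -3·0 = 37
h_7 = 3·37 + 2·11 + -2·3 + -3·1 = 124
h_8 = 3·124 + 2·37 + -2·11 + -3·3 = 415
h_9 = 3·415 + 2·124 + -2·37 + -3·11 = 1386
h_10 = 3·1386 + 2·415 + -2·124 + -3·37 = 4629
h_11 = 3·4629 + 2·1386 + -2·415 + -3·124 = 15457
h_12 = 3·15457 + 2·4629 + -2·1386 + -3·415 = 51612
h_13 = 3·51612 + 2·15457 + -2·4629 + -3·1386 = 172334
h_14 = 3·172334 + 2·51612 + -2·15457 + -3·4629 = 575425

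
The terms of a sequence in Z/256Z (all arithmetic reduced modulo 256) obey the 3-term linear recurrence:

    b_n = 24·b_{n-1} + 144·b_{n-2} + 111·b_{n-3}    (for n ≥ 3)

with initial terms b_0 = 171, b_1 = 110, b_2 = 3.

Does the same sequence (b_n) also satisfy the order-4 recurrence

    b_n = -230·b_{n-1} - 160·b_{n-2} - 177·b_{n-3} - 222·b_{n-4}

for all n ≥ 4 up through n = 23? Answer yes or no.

Terms b_0..b_23: 171, 110, 3, 77, 154, 13, 59, 158, 163, 189, 234, 237, 203, 206, 67, 45, 58, 205, 91, 254, 227, 157, 138, 173
n=4: candidate gives 154, actual b_4 = 154 ✓
n=5: candidate gives 13, actual b_5 = 13 ✓
n=6: candidate gives 59, actual b_6 = 59 ✓
n=7: candidate gives 158, actual b_7 = 158 ✓
n=8: candidate gives 163, actual b_8 = 163 ✓
n=9: candidate gives 189, actual b_9 = 189 ✓
n=10: candidate gives 234, actual b_10 = 234 ✓
n=11: candidate gives 237, actual b_11 = 237 ✓
n=12: candidate gives 203, actual b_12 = 203 ✓
n=13: candidate gives 206, actual b_13 = 206 ✓
n=14: candidate gives 67, actual b_14 = 67 ✓
n=15: candidate gives 45, actual b_15 = 45 ✓
n=16: candidate gives 58, actual b_16 = 58 ✓
n=17: candidate gives 205, actual b_17 = 205 ✓
n=18: candidate gives 91, actual b_18 = 91 ✓
n=19: candidate gives 254, actual b_19 = 254 ✓
n=20: candidate gives 227, actual b_20 = 227 ✓
n=21: candidate gives 157, actual b_21 = 157 ✓
n=22: candidate gives 138, actual b_22 = 138 ✓
n=23: candidate gives 173, actual b_23 = 173 ✓

yes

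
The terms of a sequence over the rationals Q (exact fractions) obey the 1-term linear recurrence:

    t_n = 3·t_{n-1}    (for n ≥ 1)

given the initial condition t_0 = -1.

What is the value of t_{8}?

-6561

t_1 = 3·-1 = -3
t_2 = 3·-3 = -9
t_3 = 3·-9 = -27
t_4 = 3·-27 = -81
t_5 = 3·-81 = -243
t_6 = 3·-243 = -729
t_7 = 3·-729 = -2187
t_8 = 3·-2187 = -6561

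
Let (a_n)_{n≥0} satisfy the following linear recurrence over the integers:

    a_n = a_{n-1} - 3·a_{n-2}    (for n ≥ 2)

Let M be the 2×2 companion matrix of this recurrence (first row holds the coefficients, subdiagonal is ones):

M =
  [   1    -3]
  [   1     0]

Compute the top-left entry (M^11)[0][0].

(M^11)[0][0] is the top entry after applying M 11 times to the unit state (1, 0). Equivalently it is h_{12} for the auxiliary sequence (h_n) obeying the same recurrence with h_1 = 1 and h_i = 0 for 0 ≤ i < 1:
h_2 = 1·1 + -3·0 = 1
h_3 = 1·1 + -3·1 = -2
h_4 = 1·-2 + -3·1 = -5
h_5 = 1·-5 + -3·-2 = 1
h_6 = 1·1 + -3·-5 = 16
h_7 = 1·16 + -3·1 = 13
h_8 = 1·13 + -3·16 = -35
h_9 = 1·-35 + -3·13 = -74
h_10 = 1·-74 + -3·-35 = 31
h_11 = 1·31 + -3·-74 = 253
h_12 = 1·253 + -3·31 = 160

160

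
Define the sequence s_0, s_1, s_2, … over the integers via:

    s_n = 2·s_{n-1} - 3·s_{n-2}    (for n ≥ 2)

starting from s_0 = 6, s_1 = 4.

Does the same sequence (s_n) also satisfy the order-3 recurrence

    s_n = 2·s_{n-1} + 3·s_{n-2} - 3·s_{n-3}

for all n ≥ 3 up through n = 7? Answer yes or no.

no

Terms s_0..s_7: 6, 4, -10, -32, -34, 28, 158, 232
n=3: candidate gives -26, actual s_3 = -32 ✗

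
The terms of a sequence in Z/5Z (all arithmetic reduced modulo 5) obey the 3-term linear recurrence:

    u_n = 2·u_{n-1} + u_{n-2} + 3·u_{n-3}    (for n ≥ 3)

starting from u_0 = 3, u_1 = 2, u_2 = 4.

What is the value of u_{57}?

2

u_3 = 2·4 + 1·2 + 3·3 = 4
u_4 = 2·4 + 1·4 + 3·2 = 3
u_5 = 2·3 + 1·4 + 3·4 = 2
u_6 = 2·2 + 1·3 + 3·4 = 4
(u_4, u_5, u_6) = (3, 2, 4) = (u_0, u_1, u_2), so the sequence has period 4.
57 ≡ 1 (mod 4), hence u_57 = u_1 = 2.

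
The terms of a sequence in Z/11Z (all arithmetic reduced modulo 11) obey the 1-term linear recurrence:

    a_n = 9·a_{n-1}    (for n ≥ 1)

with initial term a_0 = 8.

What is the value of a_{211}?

6

a_1 = 9·8 = 6
a_2 = 9·6 = 10
a_3 = 9·10 = 2
a_4 = 9·2 = 7
a_5 = 9·7 = 8
(a_5) = (8) = (a_0), so the sequence has period 5.
211 ≡ 1 (mod 5), hence a_211 = a_1 = 6.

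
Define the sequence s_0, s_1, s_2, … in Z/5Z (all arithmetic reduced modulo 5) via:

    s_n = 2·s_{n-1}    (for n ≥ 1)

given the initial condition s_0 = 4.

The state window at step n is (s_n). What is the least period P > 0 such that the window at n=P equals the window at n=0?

4

n=0: window = (4)
n=1: window = (3)
n=2: window = (1)
n=3: window = (2)
n=4: window = (4)
window at n=4 equals window at n=0 → period = 4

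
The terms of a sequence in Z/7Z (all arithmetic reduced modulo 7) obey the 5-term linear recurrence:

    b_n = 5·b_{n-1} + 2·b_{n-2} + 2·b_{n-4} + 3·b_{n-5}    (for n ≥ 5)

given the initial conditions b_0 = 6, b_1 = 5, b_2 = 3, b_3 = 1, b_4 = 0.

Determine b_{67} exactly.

4

b_5 = 5·0 + 2·1 + 0·3 + 2·5 + 3·6 = 2
b_6 = 5·2 + 2·0 + 0·1 + 2·3 + 3·5 = 3
b_7 = 5·3 + 2·2 + 0·0 + 2·1 + 3·3 = 2
b_8 = 5·2 + 2·3 + 0·2 + 2·0 + 3·1 = 5
b_9 = 5·5 + 2·2 + 0·3 + 2·2 + 3·0 = 5
b_10 = 5·5 + 2·5 + 0·2 + 2·3 + 3·2 = 5
b_11 = 5·5 + 2·5 + 0·5 + 2·2 + 3·3 = 6
b_12 = 5·6 + 2·5 + 0·5 + 2·5 + 3·2 = 0
b_13 = 5·0 + 2·6 + 0·5 + 2·5 + 3·5 = 2
b_14 = 5·2 + 2·0 + 0·6 + 2·5 + 3·5 = 0
b_15 = 5·0 + 2·2 + 0·0 + 2·6 + 3·5 = 3
b_16 = 5·3 + 2·0 + 0·2 + 2·0 + 3·6 = 5
b_17 = 5·5 + 2·3 + 0·0 + 2·2 + 3·0 = 0
b_18 = 5·0 + 2·5 + 0·3 + 2·0 + 3·2 = 2
b_19 = 5·2 + 2·0 + 0·5 + 2·3 + 3·0 = 2
b_20 = 5·2 + 2·2 + 0·0 + 2·5 + 3·3 = 5
b_21 = 5·5 + 2·2 + 0·2 + 2·0 + 3·5 = 2
b_22 = 5·2 + 2·5 + 0·2 + 2·2 + 3·0 = 3
b_23 = 5·3 + 2·2 + 0·5 + 2·2 + 3·2 = 1
b_24 = 5·1 + 2·3 + 0·2 + 2·5 + 3·2 = 6
b_25 = 5·6 + 2·1 + 0·3 + 2·2 + 3·5 = 2
b_26 = 5·2 + 2·6 + 0·1 + 2·3 + 3·2 = 6
b_27 = 5·6 + 2·2 + 0·6 + 2·1 + 3·3 = 3
b_28 = 5·3 + 2·6 + 0·2 + 2·6 + 3·1 = 0
b_29 = 5·0 + 2·3 + 0·6 + 2·2 + 3·6 = 0
b_30 = 5·0 + 2·0 + 0·3 + 2·6 + 3·2 = 4
b_31 = 5·4 + 2·0 + 0·0 + 2·3 + 3·6 = 2
b_32 = 5·2 + 2·4 + 0·0 + 2·0 + 3·3 = 6
b_33 = 5·6 + 2·2 + 0·4 + 2·0 + 3·0 = 6
b_34 = 5·6 + 2·6 + 0·2 + 2·4 + 3·0 = 1
b_35 = 5·1 + 2·6 + 0·6 + 2·2 + 3·4 = 5
b_36 = 5·5 + 2·1 + 0·6 + 2·6 + 3·2 = 3
b_37 = 5·3 + 2·5 + 0·1 + 2·6 + 3·6 = 6
b_38 = 5·6 + 2·3 + 0·5 + 2·1 + 3·6 = 0
b_39 = 5·0 + 2·6 + 0·3 + 2·5 + 3·1 = 4
b_40 = 5·4 + 2·0 + 0·6 + 2·3 + 3·5 = 6
b_41 = 5·6 + 2·4 + 0·0 + 2·6 + 3·3 = 3
b_42 = 5·3 + 2·6 + 0·4 + 2·0 + 3·6 = 3
b_43 = 5·3 + 2·3 + 0·6 + 2·4 + 3·0 = 1
b_44 = 5·1 + 2·3 + 0·3 + 2·6 + 3·4 = 0
b_45 = 5·0 + 2·1 + 0·3 + 2·3 + 3·6 = 5
b_46 = 5·5 + 2·0 + 0·1 + 2·3 + 3·3 = 5
b_47 = 5·5 + 2·5 + 0·0 + 2·1 + 3·3 = 4
b_48 = 5·4 + 2·5 + 0·5 + 2·0 + 3·1 = 5
b_49 = 5·5 + 2·4 + 0·5 + 2·5 + 3·0 = 1
b_50 = 5·1 + 2·5 + 0·4 + 2·5 + 3·5 = 5
b_51 = 5·5 + 2·1 + 0·5 + 2·4 + 3·5 = 1
b_52 = 5·1 + 2·5 + 0·1 + 2·5 + 3·4 = 2
b_53 = 5·2 + 2·1 + 0·5 + 2·1 + 3·5 = 1
b_54 = 5·1 + 2·2 + 0·1 + 2·5 + 3·1 = 1
b_55 = 5·1 + 2·1 + 0·2 + 2·1 + 3·5 = 3
b_56 = 5·3 + 2·1 + 0·1 + 2·2 + 3·1 = 3
b_57 = 5·3 + 2·3 + 0·1 + 2·1 + 3·2 = 1
b_58 = 5·1 + 2·3 + 0·3 + 2·1 + 3·1 = 2
b_59 = 5·2 + 2·1 + 0·3 + 2·3 + 3·1 = 0
b_60 = 5·0 + 2·2 + 0·1 + 2·3 + 3·3 = 5
b_61 = 5·5 + 2·0 + 0·2 + 2·1 + 3·3 = 1
b_62 = 5·1 + 2·5 + 0·0 + 2·2 + 3·1 = 1
b_63 = 5·1 + 2·1 + 0·5 + 2·0 + 3·2 = 6
b_64 = 5·6 + 2·1 + 0·1 + 2·5 + 3·0 = 0
b_65 = 5·0 + 2·6 + 0·1 + 2·1 + 3·5 = 1
b_66 = 5·1 + 2·0 + 0·6 + 2·1 + 3·1 = 3
b_67 = 5·3 + 2·1 + 0·0 + 2·6 + 3·1 = 4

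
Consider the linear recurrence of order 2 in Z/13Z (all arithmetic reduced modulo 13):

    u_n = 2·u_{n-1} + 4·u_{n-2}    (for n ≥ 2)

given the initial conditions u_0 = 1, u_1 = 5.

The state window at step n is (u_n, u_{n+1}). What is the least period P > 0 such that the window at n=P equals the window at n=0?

42

n=0: window = (1, 5)
n=1: window = (5, 1)
n=2: window = (1, 9)
n=3: window = (9, 9)
n=4: window = (9, 2)
n=5: window = (2, 1)
n=6: window = (1, 10)
n=7: window = (10, 11)
n=8: window = (11, 10)
n=9: window = (10, 12)
n=10: window = (12, 12)
n=11: window = (12, 7)
n=12: window = (7, 10)
n=13: window = (10, 9)
n=14: window = (9, 6)
n=15: window = (6, 9)
n=16: window = (9, 3)
n=17: window = (3, 3)
n=18: window = (3, 5)
n=19: window = (5, 9)
n=20: window = (9, 12)
n=21: window = (12, 8)
n=22: window = (8, 12)
n=23: window = (12, 4)
n=24: window = (4, 4)
n=25: window = (4, 11)
n=26: window = (11, 12)
n=27: window = (12, 3)
n=28: window = (3, 2)
n=29: window = (2, 3)
n=30: window = (3, 1)
n=31: window = (1, 1)
n=32: window = (1, 6)
n=33: window = (6, 3)
n=34: window = (3, 4)
n=35: window = (4, 7)
n=36: window = (7, 4)
n=37: window = (4, 10)
n=38: window = (10, 10)
n=39: window = (10, 8)
n=40: window = (8, 4)
n=41: window = (4, 1)
n=42: window = (1, 5)
window at n=42 equals window at n=0 → period = 42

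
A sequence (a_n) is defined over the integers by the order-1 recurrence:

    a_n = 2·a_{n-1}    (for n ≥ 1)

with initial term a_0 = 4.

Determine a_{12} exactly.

16384

a_1 = 2·4 = 8
a_2 = 2·8 = 16
a_3 = 2·16 = 32
a_4 = 2·32 = 64
a_5 = 2·64 = 128
a_6 = 2·128 = 256
a_7 = 2·256 = 512
a_8 = 2·512 = 1024
a_9 = 2·1024 = 2048
a_10 = 2·2048 = 4096
a_11 = 2·4096 = 8192
a_12 = 2·8192 = 16384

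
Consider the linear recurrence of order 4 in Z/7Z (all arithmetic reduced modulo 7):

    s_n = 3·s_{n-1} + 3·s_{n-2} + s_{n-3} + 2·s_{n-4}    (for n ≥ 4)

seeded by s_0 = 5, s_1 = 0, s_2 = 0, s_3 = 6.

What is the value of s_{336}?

5

s_4 = 3·6 + 3·0 + 1·0 + 2·5 = 0
s_5 = 3·0 + 3·6 + 1·0 + 2·0 = 4
s_6 = 3·4 + 3·0 + 1·6 + 2·0 = 4
s_7 = 3·4 + 3·4 + 1·0 + 2·6 = 1
s_8 = 3·1 + 3·4 + 1·4 + 2·0 = 5
s_9 = 3·5 + 3·1 + 1·4 + 2·4 = 2
s_10 = 3·2 + 3·5 + 1·1 + 2·4 = 2
s_11 = 3·2 + 3·2 + 1·5 + 2·1 = 5
s_12 = 3·5 + 3·2 + 1·2 + 2·5 = 5
s_13 = 3·5 + 3·5 + 1·2 + 2·2 = 1
s_14 = 3·1 + 3·5 + 1·5 + 2·2 = 6
s_15 = 3·6 + 3·1 + 1·5 + 2·5 = 1
s_16 = 3·1 + 3·6 + 1·1 + 2·5 = 4
s_17 = 3·4 + 3·1 + 1·6 + 2·1 = 2
s_18 = 3·2 + 3·4 + 1·1 + 2·6 = 3
s_19 = 3·3 + 3·2 + 1·4 + 2·1 = 0
s_20 = 3·0 + 3·3 + 1·2 + 2·4 = 5
s_21 = 3·5 + 3·0 + 1·3 + 2·2 = 1
s_22 = 3·1 + 3·5 + 1·0 + 2·3 = 3
s_23 = 3·3 + 3·1 + 1·5 + 2·0 = 3
s_24 = 3·3 + 3·3 + 1·1 + 2·5 = 1
s_25 = 3·1 + 3·3 + 1·3 + 2·1 = 3
s_26 = 3·3 + 3·1 + 1·3 + 2·3 = 0
s_27 = 3·0 + 3·3 + 1·1 + 2·3 = 2
s_28 = 3·2 + 3·0 + 1·3 + 2·1 = 4
s_29 = 3·4 + 3·2 + 1·0 + 2·3 = 3
s_30 = 3·3 + 3·4 + 1·2 + 2·0 = 2
s_31 = 3·2 + 3·3 + 1·4 + 2·2 = 2
s_32 = 3·2 + 3·2 + 1·3 + 2·4 = 2
s_33 = 3·2 + 3·2 + 1·2 + 2·3 = 6
s_34 = 3·6 + 3·2 + 1·2 + 2·2 = 2
s_35 = 3·2 + 3·6 + 1·2 + 2·2 = 2
s_36 = 3·2 + 3·2 + 1·6 + 2·2 = 1
s_37 = 3·1 + 3·2 + 1·2 + 2·6 = 2
s_38 = 3·2 + 3·1 + 1·2 + 2·2 = 1
s_39 = 3·1 + 3·2 + 1·1 + 2·2 = 0
s_40 = 3·0 + 3·1 + 1·2 + 2·1 = 0
s_41 = 3·0 + 3·0 + 1·1 + 2·2 = 5
s_42 = 3·5 + 3·0 + 1·0 + 2·1 = 3
s_43 = 3·3 + 3·5 + 1·0 + 2·0 = 3
s_44 = 3·3 + 3·3 + 1·5 + 2·0 = 2
s_45 = 3·2 + 3·3 + 1·3 + 2·5 = 0
s_46 = 3·0 + 3·2 + 1·3 + 2·3 = 1
s_47 = 3·1 + 3·0 + 1·2 + 2·3 = 4
s_48 = 3·4 + 3·1 + 1·0 + 2·2 = 5
s_49 = 3·5 + 3·4 + 1·1 + 2·0 = 0
s_50 = 3·0 + 3·5 + 1·4 + 2·1 = 0
s_51 = 3·0 + 3·0 + 1·5 + 2·4 = 6
(s_48, s_49, s_50, s_51) = (5, 0, 0, 6) = (s_0, s_1, s_2, s_3), so the sequence has period 48.
336 ≡ 0 (mod 48), hence s_336 = s_0 = 5.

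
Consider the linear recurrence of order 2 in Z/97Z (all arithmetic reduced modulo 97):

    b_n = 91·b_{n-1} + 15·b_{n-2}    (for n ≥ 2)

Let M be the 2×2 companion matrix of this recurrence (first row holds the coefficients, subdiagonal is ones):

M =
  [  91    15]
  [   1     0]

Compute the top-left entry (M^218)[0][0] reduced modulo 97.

(M^218)[0][0] is the top entry after applying M 218 times to the unit state (1, 0). Equivalently it is h_{219} for the auxiliary sequence (h_n) obeying the same recurrence with h_1 = 1 and h_i = 0 for 0 ≤ i < 1:
h_2 = 91·1 + 15·0 = 91
h_3 = 91·91 + 15·1 = 51
h_4 = 91·51 + 15·91 = 89
h_5 = 91·89 + 15·51 = 37
h_6 = 91·37 + 15·89 = 46
h_7 = 91·46 + 15·37 = 85
h_8 = 91·85 + 15·46 = 83
h_9 = 91·83 + 15·85 = 1
h_10 = 91·1 + 15·83 = 75
h_11 = 91·75 + 15·1 = 50
h_12 = 91·50 + 15·75 = 49
h_13 = 91·49 + 15·50 = 68
h_14 = 91·68 + 15·49 = 36
h_15 = 91·36 + 15·68 = 28
h_16 = 91·28 + 15·36 = 81
h_17 = 91·81 + 15·28 = 31
h_18 = 91·31 + 15·81 = 59
h_19 = 91·59 + 15·31 = 14
h_20 = 91·14 + 15·59 = 25
h_21 = 91·25 + 15·14 = 60
h_22 = 91·60 + 15·25 = 15
h_23 = 91·15 + 15·60 = 34
h_24 = 91·34 + 15·15 = 21
h_25 = 91·21 + 15·34 = 93
h_26 = 91·93 + 15·21 = 48
h_27 = 91·48 + 15·93 = 40
h_28 = 91·40 + 15·48 = 92
h_29 = 91·92 + 15·40 = 48
h_30 = 91·48 + 15·92 = 25
h_31 = 91·25 + 15·48 = 85
h_32 = 91·85 + 15·25 = 59
h_33 = 91·59 + 15·85 = 48
h_34 = 91·48 + 15·59 = 15
h_35 = 91·15 + 15·48 = 48
h_36 = 91·48 + 15·15 = 34
h_37 = 91·34 + 15·48 = 31
h_38 = 91·31 + 15·34 = 33
h_39 = 91·33 + 15·31 = 73
h_40 = 91·73 + 15·33 = 57
h_41 = 91·57 + 15·73 = 74
h_42 = 91·74 + 15·57 = 23
h_43 = 91·23 + 15·74 = 2
h_44 = 91·2 + 15·23 = 42
h_45 = 91·42 + 15·2 = 69
h_46 = 91·69 + 15·42 = 22
h_47 = 91·22 + 15·69 = 30
h_48 = 91·30 + 15·22 = 53
h_49 = 91·53 + 15·30 = 35
h_50 = 91·35 + 15·53 = 3
h_51 = 91·3 + 15·35 = 22
h_52 = 91·22 + 15·3 = 10
h_53 = 91·10 + 15·22 = 76
h_54 = 91·76 + 15·10 = 82
h_55 = 91·82 + 15·76 = 66
h_56 = 91·66 + 15·82 = 58
h_57 = 91·58 + 15·66 = 60
h_58 = 91·60 + 15·58 = 25
h_59 = 91·25 + 15·60 = 71
h_60 = 91·71 + 15·25 = 46
h_61 = 91·46 + 15·71 = 13
h_62 = 91·13 + 15·46 = 30
h_63 = 91·30 + 15·13 = 15
h_64 = 91·15 + 15·30 = 69
h_65 = 91·69 + 15·15 = 5
h_66 = 91·5 + 15·69 = 35
h_67 = 91·35 + 15·5 = 59
h_68 = 91·59 + 15·35 = 74
h_69 = 91·74 + 15·59 = 53
h_70 = 91·53 + 15·74 = 16
h_71 = 91·16 + 15·53 = 20
h_72 = 91·20 + 15·16 = 23
h_73 = 91·23 + 15·20 = 65
h_74 = 91·65 + 15·23 = 52
h_75 = 91·52 + 15·65 = 81
h_76 = 91·81 + 15·52 = 3
h_77 = 91·3 + 15·81 = 33
h_78 = 91·33 + 15·3 = 41
h_79 = 91·41 + 15·33 = 55
h_80 = 91·55 + 15·41 = 91
h_81 = 91·91 + 15·55 = 85
h_82 = 91·85 + 15·91 = 79
h_83 = 91·79 + 15·85 = 25
h_84 = 91·25 + 15·79 = 65
h_85 = 91·65 + 15·25 = 82
h_86 = 91·82 + 15·65 = 95
h_87 = 91·95 + 15·82 = 78
h_88 = 91·78 + 15·95 = 84
h_89 = 91·84 + 15·78 = 84
h_90 = 91·84 + 15·84 = 77
h_91 = 91·77 + 15·84 = 22
h_92 = 91·22 + 15·77 = 53
h_93 = 91·53 + 15·22 = 12
h_94 = 91·12 + 15·53 = 44
h_95 = 91·44 + 15·12 = 13
h_96 = 91·13 + 15·44 = 0
h_97 = 91·0 + 15·13 = 1
(h_96, h_97) = (0, 1) = (h_0, h_1), so the sequence has period 96.
219 ≡ 27 (mod 96), hence h_219 = h_27 = 40.

40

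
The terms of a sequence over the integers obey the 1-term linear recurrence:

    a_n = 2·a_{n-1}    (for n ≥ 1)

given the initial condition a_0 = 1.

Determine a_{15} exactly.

a_1 = 2·1 = 2
a_2 = 2·2 = 4
a_3 = 2·4 = 8
a_4 = 2·8 = 16
a_5 = 2·16 = 32
a_6 = 2·32 = 64
a_7 = 2·64 = 128
a_8 = 2·128 = 256
a_9 = 2·256 = 512
a_10 = 2·512 = 1024
a_11 = 2·1024 = 2048
a_12 = 2·2048 = 4096
a_13 = 2·4096 = 8192
a_14 = 2·8192 = 16384
a_15 = 2·16384 = 32768

32768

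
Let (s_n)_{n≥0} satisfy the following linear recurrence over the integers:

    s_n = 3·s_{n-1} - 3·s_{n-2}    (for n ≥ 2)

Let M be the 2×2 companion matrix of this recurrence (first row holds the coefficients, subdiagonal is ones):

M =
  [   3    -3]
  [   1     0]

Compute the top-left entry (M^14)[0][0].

(M^14)[0][0] is the top entry after applying M 14 times to the unit state (1, 0). Equivalently it is h_{15} for the auxiliary sequence (h_n) obeying the same recurrence with h_1 = 1 and h_i = 0 for 0 ≤ i < 1:
h_2 = 3·1 + -3·0 = 3
h_3 = 3·3 + -3·1 = 6
h_4 = 3·6 + -3·3 = 9
h_5 = 3·9 + -3·6 = 9
h_6 = 3·9 + -3·9 = 0
h_7 = 3·0 + -3·9 = -27
h_8 = 3·-27 + -3·0 = -81
h_9 = 3·-81 + -3·-27 = -162
h_10 = 3·-162 + -3·-81 = -243
h_11 = 3·-243 + -3·-162 = -243
h_12 = 3·-243 + -3·-243 = 0
h_13 = 3·0 + -3·-243 = 729
h_14 = 3·729 + -3·0 = 2187
h_15 = 3·2187 + -3·729 = 4374

4374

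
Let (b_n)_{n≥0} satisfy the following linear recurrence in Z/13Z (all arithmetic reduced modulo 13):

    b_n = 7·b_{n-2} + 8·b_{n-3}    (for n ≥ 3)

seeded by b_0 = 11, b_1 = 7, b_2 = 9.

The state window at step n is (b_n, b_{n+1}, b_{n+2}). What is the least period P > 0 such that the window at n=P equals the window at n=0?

n=0: window = (11, 7, 9)
n=1: window = (7, 9, 7)
n=2: window = (9, 7, 2)
n=3: window = (7, 2, 4)
n=4: window = (2, 4, 5)
n=5: window = (4, 5, 5)
n=6: window = (5, 5, 2)
n=7: window = (5, 2, 10)
n=8: window = (2, 10, 2)
n=9: window = (10, 2, 8)
n=10: window = (2, 8, 3)
n=11: window = (8, 3, 7)
n=12: window = (3, 7, 7)
n=13: window = (7, 7, 8)
n=14: window = (7, 8, 1)
n=15: window = (8, 1, 8)
n=16: window = (1, 8, 6)
n=17: window = (8, 6, 12)
n=18: window = (6, 12, 2)
n=19: window = (12, 2, 2)
n=20: window = (2, 2, 6)
n=21: window = (2, 6, 4)
n=22: window = (6, 4, 6)
n=23: window = (4, 6, 11)
n=24: window = (6, 11, 9)
n=25: window = (11, 9, 8)
n=26: window = (9, 8, 8)
n=27: window = (8, 8, 11)
n=28: window = (8, 11, 3)
n=29: window = (11, 3, 11)
n=30: window = (3, 11, 5)
n=31: window = (11, 5, 10)
n=32: window = (5, 10, 6)
n=33: window = (10, 6, 6)
n=34: window = (6, 6, 5)
n=35: window = (6, 5, 12)
n=36: window = (5, 12, 5)
n=37: window = (12, 5, 7)
n=38: window = (5, 7, 1)
n=39: window = (7, 1, 11)
n=40: window = (1, 11, 11)
n=41: window = (11, 11, 7)
n=42: window = (11, 7, 9)
window at n=42 equals window at n=0 → period = 42

42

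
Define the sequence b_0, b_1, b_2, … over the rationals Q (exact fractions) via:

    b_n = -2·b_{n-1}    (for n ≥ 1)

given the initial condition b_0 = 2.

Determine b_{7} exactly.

-256

b_1 = -2·2 = -4
b_2 = -2·-4 = 8
b_3 = -2·8 = -16
b_4 = -2·-16 = 32
b_5 = -2·32 = -64
b_6 = -2·-64 = 128
b_7 = -2·128 = -256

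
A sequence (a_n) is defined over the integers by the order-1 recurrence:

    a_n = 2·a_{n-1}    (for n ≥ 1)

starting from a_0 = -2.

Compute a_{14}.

a_1 = 2·-2 = -4
a_2 = 2·-4 = -8
a_3 = 2·-8 = -16
a_4 = 2·-16 = -32
a_5 = 2·-32 = -64
a_6 = 2·-64 = -128
a_7 = 2·-128 = -256
a_8 = 2·-256 = -512
a_9 = 2·-512 = -1024
a_10 = 2·-1024 = -2048
a_11 = 2·-2048 = -4096
a_12 = 2·-4096 = -8192
a_13 = 2·-8192 = -16384
a_14 = 2·-16384 = -32768

-32768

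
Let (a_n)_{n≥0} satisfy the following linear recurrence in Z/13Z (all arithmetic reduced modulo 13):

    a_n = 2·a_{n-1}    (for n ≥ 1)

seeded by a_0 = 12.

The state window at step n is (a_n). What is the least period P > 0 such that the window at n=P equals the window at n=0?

12

n=0: window = (12)
n=1: window = (11)
n=2: window = (9)
n=3: window = (5)
n=4: window = (10)
n=5: window = (7)
n=6: window = (1)
n=7: window = (2)
n=8: window = (4)
n=9: window = (8)
n=10: window = (3)
n=11: window = (6)
n=12: window = (12)
window at n=12 equals window at n=0 → period = 12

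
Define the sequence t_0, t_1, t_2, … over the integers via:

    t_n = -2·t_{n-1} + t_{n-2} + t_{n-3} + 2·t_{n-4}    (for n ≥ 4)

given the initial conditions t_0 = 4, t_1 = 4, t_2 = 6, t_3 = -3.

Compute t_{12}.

t_4 = -2·-3 + 1·6 + 1·4 + 2·4 = 24
t_5 = -2·24 + 1·-3 + 1·6 + 2·4 = -37
t_6 = -2·-37 + 1·24 + 1·-3 + 2·6 = 107
t_7 = -2·107 + 1·-37 + 1·24 + 2·-3 = -233
t_8 = -2·-233 + 1·107 + 1·-37 + 2·24 = 584
t_9 = -2·584 + 1·-233 + 1·107 + 2·-37 = -1368
t_10 = -2·-1368 + 1·584 + 1·-233 + 2·107 = 3301
t_11 = -2·3301 + 1·-1368 + 1·584 + 2·-233 = -7852
t_12 = -2·-7852 + 1·3301 + 1·-1368 + 2·584 = 18805

18805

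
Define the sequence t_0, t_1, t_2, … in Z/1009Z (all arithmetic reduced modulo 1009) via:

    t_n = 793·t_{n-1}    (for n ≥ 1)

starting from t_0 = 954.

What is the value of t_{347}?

t_1 = 793·954 = 781
t_2 = 793·781 = 816
t_3 = 793·816 = 319
t_4 = 793·319 = 717
t_5 = 793·717 = 514
t_6 = 793·514 = 975
t_7 = 793·975 = 281
t_8 = 793·281 = 853
t_9 = 793·853 = 399
t_10 = 793·399 = 590
t_11 = 793·590 = 703
t_12 = 793·703 = 511
t_13 = 793·511 = 614
t_14 = 793·614 = 564
t_15 = 793·564 = 265
t_16 = 793·265 = 273
t_17 = 793·273 = 563
t_18 = 793·563 = 481
t_19 = 793·481 = 31
t_20 = 793·31 = 367
t_21 = 793·367 = 439
t_22 = 793·439 = 22
t_23 = 793·22 = 293
t_24 = 793·293 = 279
t_25 = 793·279 = 276
t_26 = 793·276 = 924
t_27 = 793·924 = 198
t_28 = 793·198 = 619
t_29 = 793·619 = 493
t_30 = 793·493 = 466
t_31 = 793·466 = 244
t_32 = 793·244 = 773
t_33 = 793·773 = 526
t_34 = 793·526 = 401
t_35 = 793·401 = 158
t_36 = 793·158 = 178
t_37 = 793·178 = 903
t_38 = 793·903 = 698
t_39 = 793·698 = 582
t_40 = 793·582 = 413
t_41 = 793·413 = 593
t_42 = 793·593 = 55
t_43 = 793·55 = 228
t_44 = 793·228 = 193
t_45 = 793·193 = 690
t_46 = 793·690 = 292
t_47 = 793·292 = 495
t_48 = 793·495 = 34
t_49 = 793·34 = 728
t_50 = 793·728 = 156
t_51 = 793·156 = 610
t_52 = 793·610 = 419
t_53 = 793·419 = 306
t_54 = 793·306 = 498
t_55 = 793·498 = 395
t_56 = 793·395 = 445
t_57 = 793·445 = 744
t_58 = 793·744 = 736
t_59 = 793·736 = 446
t_60 = 793·446 = 528
t_61 = 793·528 = 978
t_62 = 793·978 = 642
t_63 = 793·642 = 570
t_64 = 793·570 = 987
t_65 = 793·987 = 716
t_66 = 793·716 = 730
t_67 = 793·730 = 733
t_68 = 793·733 = 85
t_69 = 793·85 = 811
t_70 = 793·811 = 390
t_71 = 793·390 = 516
t_72 = 793·516 = 543
t_73 = 793·543 = 765
t_74 = 793·765 = 236
t_75 = 793·236 = 483
t_76 = 793·483 = 608
t_77 = 793·608 = 851
t_78 = 793·851 = 831
t_79 = 793·831 = 106
t_80 = 793·106 = 311
t_81 = 793·311 = 427
t_82 = 793·427 = 596
t_83 = 793·596 = 416
t_84 = 793·416 = 954
(t_84) = (954) = (t_0), so the sequence has period 84.
347 ≡ 11 (mod 84), hence t_347 = t_11 = 703.

703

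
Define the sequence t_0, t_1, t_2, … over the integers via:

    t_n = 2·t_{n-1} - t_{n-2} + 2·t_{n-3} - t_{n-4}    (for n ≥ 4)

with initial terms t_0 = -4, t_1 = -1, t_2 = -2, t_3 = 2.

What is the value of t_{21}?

t_4 = 2·2 + -1·-2 + 2·-1 + -1·-4 = 8
t_5 = 2·8 + -1·2 + 2·-2 + -1·-1 = 11
t_6 = 2·11 + -1·8 + 2·2 + -1·-2 = 20
t_7 = 2·20 + -1·11 + 2·8 + -1·2 = 43
t_8 = 2·43 + -1·20 + 2·11 + -1·8 = 80
t_9 = 2·80 + -1·43 + 2·20 + -1·11 = 146
t_10 = 2·146 + -1·80 + 2·43 + -1·20 = 278
t_11 = 2·278 + -1·146 + 2·80 + -1·43 = 527
t_12 = 2·527 + -1·278 + 2·146 + -1·80 = 988
t_13 = 2·988 + -1·527 + 2·278 + -1·146 = 1859
t_14 = 2·1859 + -1·988 + 2·527 + -1·278 = 3506
t_15 = 2·3506 + -1·1859 + 2·988 + -1·527 = 6602
t_16 = 2·6602 + -1·3506 + 2·1859 + -1·988 = 12428
t_17 = 2·12428 + -1·6602 + 2·3506 + -1·1859 = 23407
t_18 = 2·23407 + -1·12428 + 2·6602 + -1·3506 = 44084
t_19 = 2·44084 + -1·23407 + 2·12428 + -1·6602 = 83015
t_20 = 2·83015 + -1·44084 + 2·23407 + -1·12428 = 156332
t_21 = 2·156332 + -1·83015 + 2·44084 + -1·23407 = 294410

294410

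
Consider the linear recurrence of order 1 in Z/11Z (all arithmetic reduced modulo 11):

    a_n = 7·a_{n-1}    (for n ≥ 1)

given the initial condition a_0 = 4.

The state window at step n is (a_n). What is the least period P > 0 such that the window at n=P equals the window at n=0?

10

n=0: window = (4)
n=1: window = (6)
n=2: window = (9)
n=3: window = (8)
n=4: window = (1)
n=5: window = (7)
n=6: window = (5)
n=7: window = (2)
n=8: window = (3)
n=9: window = (10)
n=10: window = (4)
window at n=10 equals window at n=0 → period = 10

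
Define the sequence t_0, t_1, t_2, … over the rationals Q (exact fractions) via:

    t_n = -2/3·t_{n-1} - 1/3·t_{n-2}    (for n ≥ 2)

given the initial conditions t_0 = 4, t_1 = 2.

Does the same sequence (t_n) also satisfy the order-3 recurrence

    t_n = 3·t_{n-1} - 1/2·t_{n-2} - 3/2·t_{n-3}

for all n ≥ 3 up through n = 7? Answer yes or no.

Terms t_0..t_7: 4, 2, -8/3, 10/9, 4/27, -38/81, 64/243, -14/729
n=3: candidate gives -15, actual t_3 = 10/9 ✗

no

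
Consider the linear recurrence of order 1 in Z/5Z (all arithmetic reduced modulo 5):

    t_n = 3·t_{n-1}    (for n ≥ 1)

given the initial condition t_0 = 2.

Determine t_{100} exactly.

2

t_1 = 3·2 = 1
t_2 = 3·1 = 3
t_3 = 3·3 = 4
t_4 = 3·4 = 2
(t_4) = (2) = (t_0), so the sequence has period 4.
100 ≡ 0 (mod 4), hence t_100 = t_0 = 2.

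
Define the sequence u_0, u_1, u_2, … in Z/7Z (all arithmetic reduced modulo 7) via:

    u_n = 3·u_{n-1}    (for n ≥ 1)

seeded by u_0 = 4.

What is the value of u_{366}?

4

u_1 = 3·4 = 5
u_2 = 3·5 = 1
u_3 = 3·1 = 3
u_4 = 3·3 = 2
u_5 = 3·2 = 6
u_6 = 3·6 = 4
(u_6) = (4) = (u_0), so the sequence has period 6.
366 ≡ 0 (mod 6), hence u_366 = u_0 = 4.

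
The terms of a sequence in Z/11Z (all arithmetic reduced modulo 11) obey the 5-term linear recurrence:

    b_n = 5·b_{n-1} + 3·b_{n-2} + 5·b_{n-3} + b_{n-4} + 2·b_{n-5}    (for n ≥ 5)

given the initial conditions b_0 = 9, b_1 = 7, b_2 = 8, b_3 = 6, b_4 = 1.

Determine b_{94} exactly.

b_5 = 5·1 + 3·6 + 5·8 + 1·7 + 2·9 = 0
b_6 = 5·0 + 3·1 + 5·6 + 1·8 + 2·7 = 0
b_7 = 5·0 + 3·0 + 5·1 + 1·6 + 2·8 = 5
b_8 = 5·5 + 3·0 + 5·0 + 1·1 + 2·6 = 5
b_9 = 5·5 + 3·5 + 5·0 + 1·0 + 2·1 = 9
b_10 = 5·9 + 3·5 + 5·5 + 1·0 + 2·0 = 8
b_11 = 5·8 + 3·9 + 5·5 + 1·5 + 2·0 = 9
b_12 = 5·9 + 3·8 + 5·9 + 1·5 + 2·5 = 8
b_13 = 5·8 + 3·9 + 5·8 + 1·9 + 2·5 = 5
b_14 = 5·5 + 3·8 + 5·9 + 1·8 + 2·9 = 10
b_15 = 5·10 + 3·5 + 5·8 + 1·9 + 2·8 = 9
b_16 = 5·9 + 3·10 + 5·5 + 1·8 + 2·9 = 5
b_17 = 5·5 + 3·9 + 5·10 + 1·5 + 2·8 = 2
b_18 = 5·2 + 3·5 + 5·9 + 1·10 + 2·5 = 2
b_19 = 5·2 + 3·2 + 5·5 + 1·9 + 2·10 = 4
b_20 = 5·4 + 3·2 + 5·2 + 1·5 + 2·9 = 4
b_21 = 5·4 + 3·4 + 5·2 + 1·2 + 2·5 = 10
b_22 = 5·10 + 3·4 + 5·4 + 1·2 + 2·2 = 0
b_23 = 5·0 + 3·10 + 5·4 + 1·4 + 2·2 = 3
b_24 = 5·3 + 3·0 + 5·10 + 1·4 + 2·4 = 0
b_25 = 5·0 + 3·3 + 5·0 + 1·10 + 2·4 = 5
b_26 = 5·5 + 3·0 + 5·3 + 1·0 + 2·10 = 5
b_27 = 5·5 + 3·5 + 5·0 + 1·3 + 2·0 = 10
b_28 = 5·10 + 3·5 + 5·5 + 1·0 + 2·3 = 8
b_29 = 5·8 + 3·10 + 5·5 + 1·5 + 2·0 = 1
b_30 = 5·1 + 3·8 + 5·10 + 1·5 + 2·5 = 6
b_31 = 5·6 + 3·1 + 5·8 + 1·10 + 2·5 = 5
b_32 = 5·5 + 3·6 + 5·1 + 1·8 + 2·10 = 10
b_33 = 5·10 + 3·5 + 5·6 + 1·1 + 2·8 = 2
b_34 = 5·2 + 3·10 + 5·5 + 1·6 + 2·1 = 7
b_35 = 5·7 + 3·2 + 5·10 + 1·5 + 2·6 = 9
b_36 = 5·9 + 3·7 + 5·2 + 1·10 + 2·5 = 8
b_37 = 5·8 + 3·9 + 5·7 + 1·2 + 2·10 = 3
b_38 = 5·3 + 3·8 + 5·9 + 1·7 + 2·2 = 7
b_39 = 5·7 + 3·3 + 5·8 + 1·9 + 2·7 = 8
b_40 = 5·8 + 3·7 + 5·3 + 1·8 + 2·9 = 3
b_41 = 5·3 + 3·8 + 5·7 + 1·3 + 2·8 = 5
b_42 = 5·5 + 3·3 + 5·8 + 1·7 + 2·3 = 10
b_43 = 5·10 + 3·5 + 5·3 + 1·8 + 2·7 = 3
b_44 = 5·3 + 3·10 + 5·5 + 1·3 + 2·8 = 1
b_45 = 5·1 + 3·3 + 5·10 + 1·5 + 2·3 = 9
b_46 = 5·9 + 3·1 + 5·3 + 1·10 + 2·5 = 6
b_47 = 5·6 + 3·9 + 5·1 + 1·3 + 2·10 = 8
b_48 = 5·8 + 3·6 + 5·9 + 1·1 + 2·3 = 0
b_49 = 5·0 + 3·8 + 5·6 + 1·9 + 2·1 = 10
b_50 = 5·10 + 3·0 + 5·8 + 1·6 + 2·9 = 4
b_51 = 5·4 + 3·10 + 5·0 + 1·8 + 2·6 = 4
b_52 = 5·4 + 3·4 + 5·10 + 1·0 + 2·8 = 10
b_53 = 5·10 + 3·4 + 5·4 + 1·10 + 2·0 = 4
b_54 = 5·4 + 3·10 + 5·4 + 1·4 + 2·10 = 6
b_55 = 5·6 + 3·4 + 5·10 + 1·4 + 2·4 = 5
b_56 = 5·5 + 3·6 + 5·4 + 1·10 + 2·4 = 4
b_57 = 5·4 + 3·5 + 5·6 + 1·4 + 2·10 = 1
b_58 = 5·1 + 3·4 + 5·5 + 1·6 + 2·4 = 1
b_59 = 5·1 + 3·1 + 5·4 + 1·5 + 2·6 = 1
b_60 = 5·1 + 3·1 + 5·1 + 1·4 + 2·5 = 5
b_61 = 5·5 + 3·1 + 5·1 + 1·1 + 2·4 = 9
b_62 = 5·9 + 3·5 + 5·1 + 1·1 + 2·1 = 2
b_63 = 5·2 + 3·9 + 5·5 + 1·1 + 2·1 = 10
b_64 = 5·10 + 3·2 + 5·9 + 1·5 + 2·1 = 9
b_65 = 5·9 + 3·10 + 5·2 + 1·9 + 2·5 = 5
b_66 = 5·5 + 3·9 + 5·10 + 1·2 + 2·9 = 1
b_67 = 5·1 + 3·5 + 5·9 + 1·10 + 2·2 = 2
b_68 = 5·2 + 3·1 + 5·5 + 1·9 + 2·10 = 1
b_69 = 5·1 + 3·2 + 5·1 + 1·5 + 2·9 = 6
b_70 = 5·6 + 3·1 + 5·2 + 1·1 + 2·5 = 10
b_71 = 5·10 + 3·6 + 5·1 + 1·2 + 2·1 = 0
b_72 = 5·0 + 3·10 + 5·6 + 1·1 + 2·2 = 10
b_73 = 5·10 + 3·0 + 5·10 + 1·6 + 2·1 = 9
b_74 = 5·9 + 3·10 + 5·0 + 1·10 + 2·6 = 9
b_75 = 5·9 + 3·9 + 5·10 + 1·0 + 2·10 = 10
b_76 = 5·10 + 3·9 + 5·9 + 1·10 + 2·0 = 0
b_77 = 5·0 + 3·10 + 5·9 + 1·9 + 2·10 = 5
b_78 = 5·5 + 3·0 + 5·10 + 1·9 + 2·9 = 3
b_79 = 5·3 + 3·5 + 5·0 + 1·10 + 2·9 = 3
b_80 = 5·3 + 3·3 + 5·5 + 1·0 + 2·10 = 3
b_81 = 5·3 + 3·3 + 5·3 + 1·5 + 2·0 = 0
b_82 = 5·0 + 3·3 + 5·3 + 1·3 + 2·5 = 4
b_83 = 5·4 + 3·0 + 5·3 + 1·3 + 2·3 = 0
b_84 = 5·0 + 3·4 + 5·0 + 1·3 + 2·3 = 10
b_85 = 5·10 + 3·0 + 5·4 + 1·0 + 2·3 = 10
b_86 = 5·10 + 3·10 + 5·0 + 1·4 + 2·0 = 7
b_87 = 5·7 + 3·10 + 5·10 + 1·0 + 2·4 = 2
b_88 = 5·2 + 3·7 + 5·10 + 1·10 + 2·0 = 3
b_89 = 5·3 + 3·2 + 5·7 + 1·10 + 2·10 = 9
b_90 = 5·9 + 3·3 + 5·2 + 1·7 + 2·10 = 3
b_91 = 5·3 + 3·9 + 5·3 + 1·2 + 2·7 = 7
b_92 = 5·7 + 3·3 + 5·9 + 1·3 + 2·2 = 8
b_93 = 5·8 + 3·7 + 5·3 + 1·9 + 2·3 = 3
b_94 = 5·3 + 3·8 + 5·7 + 1·3 + 2·9 = 7

7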